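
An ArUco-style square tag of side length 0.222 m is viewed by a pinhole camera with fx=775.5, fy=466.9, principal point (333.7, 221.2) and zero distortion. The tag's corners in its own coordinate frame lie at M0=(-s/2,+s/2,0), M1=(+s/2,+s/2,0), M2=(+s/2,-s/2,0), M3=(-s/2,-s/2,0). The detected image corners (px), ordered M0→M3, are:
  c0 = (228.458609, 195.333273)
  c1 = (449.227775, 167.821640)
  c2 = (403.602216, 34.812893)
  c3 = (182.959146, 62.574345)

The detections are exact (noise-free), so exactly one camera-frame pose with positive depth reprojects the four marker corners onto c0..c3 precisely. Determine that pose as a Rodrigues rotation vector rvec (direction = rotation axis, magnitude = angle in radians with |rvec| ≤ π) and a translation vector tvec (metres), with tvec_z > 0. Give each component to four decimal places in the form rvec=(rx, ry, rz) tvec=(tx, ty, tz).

rvec=(0.0001, 0.0066, -0.2036) tvec=(-0.0175, -0.1735, 0.7638)

Intrinsics K: fx=775.5, fy=466.9, cx=333.7, cy=221.2
Marker side s = 0.222 m; corners in marker frame (Z=0):
  M0 = (-0.1110, +0.1110, 0)
  M1 = (+0.1110, +0.1110, 0)
  M2 = (+0.1110, -0.1110, 0)
  M3 = (-0.1110, -0.1110, 0)
Detected image corners:
  c0 = (228.458609, 195.333273) px
  c1 = (449.227775, 167.821640) px
  c2 = (403.602216, 34.812893) px
  c3 = (182.959146, 62.574345) px
Planar DLT: solve 8×8 A·h = b for H (H[2,2]=1):
  H  [+991.44313 +204.98614 +315.95419]
  H  [-125.48294 +598.48419 +115.14294]
  H  [-0.00863 -0.00079 +1.00000]
B = K⁻¹H; ‖b₁‖=1.309231, ‖b₂‖=1.309231; λ = 2/(‖b₁‖+‖b₂‖) = 0.763807, sign → tz>0 ⇒ λ=+0.763807
r₁ = λ·B[:,0] = (+0.97933,-0.20215,-0.00659); r₂ = λ·B[:,1] = (+0.20216,+0.97935,-0.00060)
r₃ = r₁×r₂ = (+0.00658,-0.00074,+0.99998); SVD([r₁ r₂ r₃]) → R = UVᵀ:
  R  [+0.97933 +0.20216 +0.00658]
  R  [-0.20215 +0.97935 -0.00074]
  R  [-0.00659 -0.00060 +0.99998]
t = (-0.01748, -0.17350, +0.76381) m
tr R = 2.958663; θ = arccos((tr R − 1)/2) = 0.203668 rad = 11.669°
axis k = ((R−Rᵀ)₃₂, (R−Rᵀ)₁₃, (R−Rᵀ)₂₁) / (2 sinθ) = (+0.000338, +0.032566, -0.999470)
rvec = θ·k = (+0.000069, +0.006633, -0.203560)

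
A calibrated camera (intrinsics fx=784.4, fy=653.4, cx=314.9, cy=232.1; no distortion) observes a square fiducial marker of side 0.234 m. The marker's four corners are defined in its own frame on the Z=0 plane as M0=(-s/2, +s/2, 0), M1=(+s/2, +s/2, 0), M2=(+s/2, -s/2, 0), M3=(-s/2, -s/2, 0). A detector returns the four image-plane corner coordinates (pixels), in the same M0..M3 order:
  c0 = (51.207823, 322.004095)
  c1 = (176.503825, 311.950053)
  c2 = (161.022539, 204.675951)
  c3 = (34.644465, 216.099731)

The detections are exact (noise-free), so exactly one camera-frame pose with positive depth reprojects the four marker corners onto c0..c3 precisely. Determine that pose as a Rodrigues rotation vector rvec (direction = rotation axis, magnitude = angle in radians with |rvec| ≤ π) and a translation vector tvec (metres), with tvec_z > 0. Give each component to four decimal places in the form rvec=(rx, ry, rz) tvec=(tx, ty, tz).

rvec=(0.0651, 0.0686, -0.1057) tvec=(-0.3788, 0.0693, 1.4192)

Intrinsics K: fx=784.4, fy=653.4, cx=314.9, cy=232.1
Marker side s = 0.234 m; corners in marker frame (Z=0):
  M0 = (-0.1170, +0.1170, 0)
  M1 = (+0.1170, +0.1170, 0)
  M2 = (+0.1170, -0.1170, 0)
  M3 = (-0.1170, -0.1170, 0)
Detected image corners:
  c0 = (51.207823, 322.004095) px
  c1 = (176.503825, 311.950053) px
  c2 = (161.022539, 204.675951) px
  c3 = (34.644465, 216.099731) px
Planar DLT: solve 8×8 A·h = b for H (H[2,2]=1):
  H  [+532.40128 +73.05617 +105.51290]
  H  [-59.21140 +466.87968 +263.98351]
  H  [-0.05057 +0.04319 +1.00000]
B = K⁻¹H; ‖b₁‖=0.704620, ‖b₂‖=0.704620; λ = 2/(‖b₁‖+‖b₂‖) = 1.419205, sign → tz>0 ⇒ λ=+1.419205
r₁ = λ·B[:,0] = (+0.99208,-0.10312,-0.07176); r₂ = λ·B[:,1] = (+0.10757,+0.99231,+0.06129)
r₃ = r₁×r₂ = (+0.06489,-0.06852,+0.99554); SVD([r₁ r₂ r₃]) → R = UVᵀ:
  R  [+0.99208 +0.10757 +0.06489]
  R  [-0.10312 +0.99231 -0.06852]
  R  [-0.07176 +0.06129 +0.99554]
t = (-0.37884, +0.06925, +1.41921) m
tr R = 2.979920; θ = arccos((tr R − 1)/2) = 0.141823 rad = 8.126°
axis k = ((R−Rᵀ)₃₂, (R−Rᵀ)₁₃, (R−Rᵀ)₂₁) / (2 sinθ) = (+0.459201, +0.483399, -0.745292)
rvec = θ·k = (+0.065125, +0.068557, -0.105700)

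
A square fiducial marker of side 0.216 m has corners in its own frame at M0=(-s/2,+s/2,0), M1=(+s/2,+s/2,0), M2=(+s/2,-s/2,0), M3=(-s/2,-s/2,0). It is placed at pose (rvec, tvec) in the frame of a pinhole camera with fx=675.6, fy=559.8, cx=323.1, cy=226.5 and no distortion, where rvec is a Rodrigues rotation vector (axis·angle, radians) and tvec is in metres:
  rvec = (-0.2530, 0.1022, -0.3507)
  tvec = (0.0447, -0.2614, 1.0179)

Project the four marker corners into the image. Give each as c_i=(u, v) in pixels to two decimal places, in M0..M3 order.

c0=(308.89, 156.03) c1=(447.34, 111.91) c2=(394.76, 12.60) c3=(264.36, 55.48)

Intrinsics K: fx=675.6, fy=559.8, cx=323.1, cy=226.5
Marker side s = 0.216 m; corners in marker frame (Z=0):
  M0 = (-0.1080, +0.1080, 0)
  M1 = (+0.1080, +0.1080, 0)
  M2 = (+0.1080, -0.1080, 0)
  M3 = (-0.1080, -0.1080, 0)
rvec = (-0.2530, 0.1022, -0.3507), |rvec| = θ = 0.44435 rad = 25.459°
Rodrigues: sinθ=0.42987, 1−cosθ=0.09711; R = I + sinθ·[k]× + (1−cosθ)·[k]×²:
    [+0.93437 +0.32656 +0.14251]
    [-0.35199 +0.90803 +0.22713]
    [-0.05523 -0.26238 +0.96338]
t = (0.0447, -0.2614, 1.0179) m
M0: Pc = R·M0+t = (-0.02094, -0.12532, +0.99553); u = 675.6·(-0.02094)/0.99553 + 323.1 = 308.8865, v = 559.8·(-0.12532)/0.99553 + 226.5 = 156.0318
M1: Pc = R·M1+t = (+0.18088, -0.20135, +0.98360); u = 675.6·(+0.18088)/0.98360 + 323.1 = 447.3406, v = 559.8·(-0.20135)/0.98360 + 226.5 = 111.9059
M2: Pc = R·M2+t = (+0.11034, -0.39748, +1.04027); u = 675.6·(+0.11034)/1.04027 + 323.1 = 394.7625, v = 559.8·(-0.39748)/1.04027 + 226.5 = 12.6037
M3: Pc = R·M3+t = (-0.09148, -0.32145, +1.05220); u = 675.6·(-0.09148)/1.05220 + 323.1 = 264.3622, v = 559.8·(-0.32145)/1.05220 + 226.5 = 55.4788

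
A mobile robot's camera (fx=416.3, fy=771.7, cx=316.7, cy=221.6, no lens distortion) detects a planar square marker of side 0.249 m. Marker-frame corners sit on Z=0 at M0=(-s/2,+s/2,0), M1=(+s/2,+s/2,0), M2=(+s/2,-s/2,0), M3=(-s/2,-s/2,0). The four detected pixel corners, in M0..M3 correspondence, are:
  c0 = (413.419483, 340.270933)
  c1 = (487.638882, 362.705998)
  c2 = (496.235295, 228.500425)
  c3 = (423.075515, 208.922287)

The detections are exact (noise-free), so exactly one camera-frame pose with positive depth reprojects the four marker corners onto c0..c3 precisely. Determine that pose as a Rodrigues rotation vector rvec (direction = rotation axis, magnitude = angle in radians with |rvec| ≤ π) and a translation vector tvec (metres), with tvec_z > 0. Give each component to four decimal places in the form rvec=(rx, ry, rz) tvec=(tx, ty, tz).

Intrinsics K: fx=416.3, fy=771.7, cx=316.7, cy=221.6
Marker side s = 0.249 m; corners in marker frame (Z=0):
  M0 = (-0.1245, +0.1245, 0)
  M1 = (+0.1245, +0.1245, 0)
  M2 = (+0.1245, -0.1245, 0)
  M3 = (-0.1245, -0.1245, 0)
Detected image corners:
  c0 = (413.419483, 340.270933) px
  c1 = (487.638882, 362.705998) px
  c2 = (496.235295, 228.500425) px
  c3 = (423.075515, 208.922287) px
Planar DLT: solve 8×8 A·h = b for H (H[2,2]=1):
  H  [+261.43243 -67.22440 +454.78277]
  H  [+62.70789 +514.04696 +284.44590]
  H  [-0.07579 -0.06714 +1.00000]
B = K⁻¹H; ‖b₁‖=0.697475, ‖b₂‖=0.697475; λ = 2/(‖b₁‖+‖b₂‖) = 1.433742, sign → tz>0 ⇒ λ=+1.433742
r₁ = λ·B[:,0] = (+0.98304,+0.14771,-0.10866); r₂ = λ·B[:,1] = (-0.15830,+0.98269,-0.09625)
r₃ = r₁×r₂ = (+0.09257,+0.11182,+0.98941); SVD([r₁ r₂ r₃]) → R = UVᵀ:
  R  [+0.98304 -0.15830 +0.09257]
  R  [+0.14771 +0.98269 +0.11182]
  R  [-0.10866 -0.09625 +0.98941]
t = (+0.47556, +0.11676, +1.43374) m
tr R = 2.955139; θ = arccos((tr R − 1)/2) = 0.212201 rad = 12.158°
axis k = ((R−Rᵀ)₃₂, (R−Rᵀ)₁₃, (R−Rᵀ)₂₁) / (2 sinθ) = (-0.493986, +0.477729, +0.726466)
rvec = θ·k = (-0.104824, +0.101374, +0.154157)

rvec=(-0.1048, 0.1014, 0.1542) tvec=(0.4756, 0.1168, 1.4337)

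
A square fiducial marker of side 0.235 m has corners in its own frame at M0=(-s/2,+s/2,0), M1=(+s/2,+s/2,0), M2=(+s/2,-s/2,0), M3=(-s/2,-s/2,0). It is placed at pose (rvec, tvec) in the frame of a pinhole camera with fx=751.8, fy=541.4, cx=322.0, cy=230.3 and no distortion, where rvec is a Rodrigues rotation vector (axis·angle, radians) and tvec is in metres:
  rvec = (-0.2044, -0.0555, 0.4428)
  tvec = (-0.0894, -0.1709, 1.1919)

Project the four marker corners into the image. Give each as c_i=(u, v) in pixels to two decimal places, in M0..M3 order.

Intrinsics K: fx=751.8, fy=541.4, cx=322.0, cy=230.3
Marker side s = 0.235 m; corners in marker frame (Z=0):
  M0 = (-0.1175, +0.1175, 0)
  M1 = (+0.1175, +0.1175, 0)
  M2 = (+0.1175, -0.1175, 0)
  M3 = (-0.1175, -0.1175, 0)
rvec = (-0.2044, -0.0555, 0.4428), |rvec| = θ = 0.49085 rad = 28.124°
Rodrigues: sinθ=0.47137, 1−cosθ=0.11807; R = I + sinθ·[k]× + (1−cosθ)·[k]×²:
    [+0.90241 -0.41967 -0.09765]
    [+0.43079 +0.88344 +0.18425]
    [+0.00895 -0.20833 +0.97802]
t = (-0.0894, -0.1709, 1.1919) m
M0: Pc = R·M0+t = (-0.24474, -0.11771, +1.16637); u = 751.8·(-0.24474)/1.16637 + 322.0 = 164.2465, v = 541.4·(-0.11771)/1.16637 + 230.3 = 175.6603
M1: Pc = R·M1+t = (-0.03268, -0.01648, +1.16847); u = 751.8·(-0.03268)/1.16847 + 322.0 = 300.9744, v = 541.4·(-0.01648)/1.16847 + 230.3 = 222.6653
M2: Pc = R·M2+t = (+0.06594, -0.22409, +1.21743); u = 751.8·(+0.06594)/1.21743 + 322.0 = 362.7227, v = 541.4·(-0.22409)/1.21743 + 230.3 = 130.6471
M3: Pc = R·M3+t = (-0.14612, -0.32532, +1.21533); u = 751.8·(-0.14612)/1.21533 + 322.0 = 231.6096, v = 541.4·(-0.32532)/1.21533 + 230.3 = 85.3765

c0=(164.25, 175.66) c1=(300.97, 222.67) c2=(362.72, 130.65) c3=(231.61, 85.38)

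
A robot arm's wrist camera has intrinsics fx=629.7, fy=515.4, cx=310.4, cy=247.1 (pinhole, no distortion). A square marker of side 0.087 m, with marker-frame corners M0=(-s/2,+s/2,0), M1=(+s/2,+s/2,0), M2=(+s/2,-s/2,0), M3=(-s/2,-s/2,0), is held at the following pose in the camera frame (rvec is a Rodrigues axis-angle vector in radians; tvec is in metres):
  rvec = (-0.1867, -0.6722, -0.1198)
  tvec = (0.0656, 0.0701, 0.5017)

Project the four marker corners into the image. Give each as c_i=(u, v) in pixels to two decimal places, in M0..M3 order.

Intrinsics K: fx=629.7, fy=515.4, cx=310.4, cy=247.1
Marker side s = 0.087 m; corners in marker frame (Z=0):
  M0 = (-0.0435, +0.0435, 0)
  M1 = (+0.0435, +0.0435, 0)
  M2 = (+0.0435, -0.0435, 0)
  M3 = (-0.0435, -0.0435, 0)
rvec = (-0.1867, -0.6722, -0.1198), |rvec| = θ = 0.70786 rad = 40.557°
Rodrigues: sinθ=0.65021, 1−cosθ=0.24024; R = I + sinθ·[k]× + (1−cosθ)·[k]×²:
    [+0.77647 +0.17022 -0.60673]
    [-0.04987 +0.97641 +0.21011]
    [+0.62818 -0.13288 +0.76664]
t = (0.0656, 0.0701, 0.5017) m
M0: Pc = R·M0+t = (+0.03923, +0.11474, +0.46859); u = 629.7·(+0.03923)/0.46859 + 310.4 = 363.1149, v = 515.4·(+0.11474)/0.46859 + 247.1 = 373.3043
M1: Pc = R·M1+t = (+0.10678, +0.11040, +0.52325); u = 629.7·(+0.10678)/0.52325 + 310.4 = 438.9055, v = 515.4·(+0.11040)/0.52325 + 247.1 = 355.8490
M2: Pc = R·M2+t = (+0.09197, +0.02546, +0.53481); u = 629.7·(+0.09197)/0.53481 + 310.4 = 418.6912, v = 515.4·(+0.02546)/0.53481 + 247.1 = 271.6333
M3: Pc = R·M3+t = (+0.02442, +0.02980, +0.48015); u = 629.7·(+0.02442)/0.48015 + 310.4 = 342.4246, v = 515.4·(+0.02980)/0.48015 + 247.1 = 279.0828

c0=(363.11, 373.30) c1=(438.91, 355.85) c2=(418.69, 271.63) c3=(342.42, 279.08)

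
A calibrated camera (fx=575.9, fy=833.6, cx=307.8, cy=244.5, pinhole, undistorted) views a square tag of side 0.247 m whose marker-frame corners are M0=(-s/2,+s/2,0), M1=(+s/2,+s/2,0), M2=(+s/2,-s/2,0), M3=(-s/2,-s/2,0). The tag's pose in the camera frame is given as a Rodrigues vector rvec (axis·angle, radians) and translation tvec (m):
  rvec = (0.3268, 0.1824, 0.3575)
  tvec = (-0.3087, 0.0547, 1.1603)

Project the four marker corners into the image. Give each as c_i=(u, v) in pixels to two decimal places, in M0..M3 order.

c0=(89.66, 325.46) c1=(194.62, 391.70) c2=(226.20, 237.83) c3=(112.55, 170.55)

Intrinsics K: fx=575.9, fy=833.6, cx=307.8, cy=244.5
Marker side s = 0.247 m; corners in marker frame (Z=0):
  M0 = (-0.1235, +0.1235, 0)
  M1 = (+0.1235, +0.1235, 0)
  M2 = (+0.1235, -0.1235, 0)
  M3 = (-0.1235, -0.1235, 0)
rvec = (0.3268, 0.1824, 0.3575), |rvec| = θ = 0.51757 rad = 29.654°
Rodrigues: sinθ=0.49477, 1−cosθ=0.13097; R = I + sinθ·[k]× + (1−cosθ)·[k]×²:
    [+0.92124 -0.31261 +0.23149]
    [+0.37090 +0.88529 -0.28052]
    [-0.11724 +0.34429 +0.93152]
t = (-0.3087, 0.0547, 1.1603) m
M0: Pc = R·M0+t = (-0.46108, +0.11823, +1.21730); u = 575.9·(-0.46108)/1.21730 + 307.8 = 89.6643, v = 833.6·(+0.11823)/1.21730 + 244.5 = 325.4619
M1: Pc = R·M1+t = (-0.23353, +0.20984, +1.18834); u = 575.9·(-0.23353)/1.18834 + 307.8 = 194.6238, v = 833.6·(+0.20984)/1.18834 + 244.5 = 391.6987
M2: Pc = R·M2+t = (-0.15632, -0.00883, +1.10330); u = 575.9·(-0.15632)/1.10330 + 307.8 = 226.2045, v = 833.6·(-0.00883)/1.10330 + 244.5 = 237.8300
M3: Pc = R·M3+t = (-0.38387, -0.10044, +1.13226); u = 575.9·(-0.38387)/1.13226 + 307.8 = 112.5544, v = 833.6·(-0.10044)/1.13226 + 244.5 = 170.5538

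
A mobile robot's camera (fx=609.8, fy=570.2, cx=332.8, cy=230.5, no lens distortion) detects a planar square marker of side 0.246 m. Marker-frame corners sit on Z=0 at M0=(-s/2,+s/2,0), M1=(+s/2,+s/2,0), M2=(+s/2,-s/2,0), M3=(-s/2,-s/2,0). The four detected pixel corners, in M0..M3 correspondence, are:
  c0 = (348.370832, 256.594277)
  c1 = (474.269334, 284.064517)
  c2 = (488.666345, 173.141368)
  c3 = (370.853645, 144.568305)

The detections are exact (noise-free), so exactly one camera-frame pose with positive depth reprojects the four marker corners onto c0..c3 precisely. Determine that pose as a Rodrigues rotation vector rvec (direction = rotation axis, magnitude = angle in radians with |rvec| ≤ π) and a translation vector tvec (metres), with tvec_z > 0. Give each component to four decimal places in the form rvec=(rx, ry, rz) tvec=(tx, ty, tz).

rvec=(-0.2876, -0.1558, 0.2134) tvec=(0.1701, -0.0358, 1.1683)

Intrinsics K: fx=609.8, fy=570.2, cx=332.8, cy=230.5
Marker side s = 0.246 m; corners in marker frame (Z=0):
  M0 = (-0.1230, +0.1230, 0)
  M1 = (+0.1230, +0.1230, 0)
  M2 = (+0.1230, -0.1230, 0)
  M3 = (-0.1230, -0.1230, 0)
Detected image corners:
  c0 = (348.370832, 256.594277) px
  c1 = (474.269334, 284.064517) px
  c2 = (488.666345, 173.141368) px
  c3 = (370.853645, 144.568305) px
Planar DLT: solve 8×8 A·h = b for H (H[2,2]=1):
  H  [+538.59678 -181.56200 +421.60793]
  H  [+136.31006 +398.61547 +213.03017]
  H  [+0.10406 -0.25399 +1.00000]
B = K⁻¹H; ‖b₁‖=0.855945, ‖b₂‖=0.855945; λ = 2/(‖b₁‖+‖b₂‖) = 1.168299, sign → tz>0 ⇒ λ=+1.168299
r₁ = λ·B[:,0] = (+0.96553,+0.23014,+0.12158); r₂ = λ·B[:,1] = (-0.18590,+0.93669,-0.29674)
r₃ = r₁×r₂ = (-0.18217,+0.26391,+0.94719); SVD([r₁ r₂ r₃]) → R = UVᵀ:
  R  [+0.96553 -0.18590 -0.18217]
  R  [+0.23014 +0.93669 +0.26391]
  R  [+0.12158 -0.29674 +0.94719]
t = (+0.17014, -0.03579, +1.16830) m
tr R = 2.849410; θ = arccos((tr R − 1)/2) = 0.390536 rad = 22.376°
axis k = ((R−Rᵀ)₃₂, (R−Rᵀ)₁₃, (R−Rᵀ)₂₁) / (2 sinθ) = (-0.736366, -0.398948, +0.546448)
rvec = θ·k = (-0.287577, -0.155803, +0.213407)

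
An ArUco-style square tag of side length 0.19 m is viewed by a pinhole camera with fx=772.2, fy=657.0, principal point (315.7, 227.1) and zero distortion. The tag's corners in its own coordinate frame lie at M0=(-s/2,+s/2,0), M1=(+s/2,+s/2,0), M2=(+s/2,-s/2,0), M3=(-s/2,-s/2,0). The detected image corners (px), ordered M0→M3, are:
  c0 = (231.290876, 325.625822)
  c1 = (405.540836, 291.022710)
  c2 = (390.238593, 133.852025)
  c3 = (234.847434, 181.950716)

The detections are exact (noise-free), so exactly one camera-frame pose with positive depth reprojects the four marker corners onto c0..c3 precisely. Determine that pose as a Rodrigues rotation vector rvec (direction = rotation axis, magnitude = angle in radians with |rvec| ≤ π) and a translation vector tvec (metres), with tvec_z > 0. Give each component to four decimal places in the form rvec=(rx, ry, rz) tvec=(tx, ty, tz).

rvec=(-0.4311, 0.5530, -0.1544) tvec=(-0.0052, 0.0036, 0.7519)

Intrinsics K: fx=772.2, fy=657.0, cx=315.7, cy=227.1
Marker side s = 0.19 m; corners in marker frame (Z=0):
  M0 = (-0.0950, +0.0950, 0)
  M1 = (+0.0950, +0.0950, 0)
  M2 = (+0.0950, -0.0950, 0)
  M3 = (-0.0950, -0.0950, 0)
Detected image corners:
  c0 = (231.290876, 325.625822) px
  c1 = (405.540836, 291.022710) px
  c2 = (390.238593, 133.852025) px
  c3 = (234.847434, 181.950716) px
Planar DLT: solve 8×8 A·h = b for H (H[2,2]=1):
  H  [+665.49985 -154.95388 +310.37326]
  H  [-366.81651 +654.43126 +230.21124]
  H  [-0.63156 -0.57971 +1.00000]
B = K⁻¹H; ‖b₁‖=1.330011, ‖b₂‖=1.330011; λ = 2/(‖b₁‖+‖b₂‖) = 0.751873, sign → tz>0 ⇒ λ=+0.751873
r₁ = λ·B[:,0] = (+0.84212,-0.25565,-0.47485); r₂ = λ·B[:,1] = (+0.02732,+0.89960,-0.43587)
r₃ = r₁×r₂ = (+0.53860,+0.35408,+0.76455); SVD([r₁ r₂ r₃]) → R = UVᵀ:
  R  [+0.84212 +0.02732 +0.53860]
  R  [-0.25565 +0.89960 +0.35408]
  R  [-0.47485 -0.43587 +0.76455]
t = (-0.00519, +0.00356, +0.75187) m
tr R = 2.506262; θ = arccos((tr R − 1)/2) = 0.717988 rad = 41.138°
axis k = ((R−Rᵀ)₃₂, (R−Rᵀ)₁₃, (R−Rᵀ)₂₁) / (2 sinθ) = (-0.600380, +0.770254, -0.215065)
rvec = θ·k = (-0.431065, +0.553033, -0.154414)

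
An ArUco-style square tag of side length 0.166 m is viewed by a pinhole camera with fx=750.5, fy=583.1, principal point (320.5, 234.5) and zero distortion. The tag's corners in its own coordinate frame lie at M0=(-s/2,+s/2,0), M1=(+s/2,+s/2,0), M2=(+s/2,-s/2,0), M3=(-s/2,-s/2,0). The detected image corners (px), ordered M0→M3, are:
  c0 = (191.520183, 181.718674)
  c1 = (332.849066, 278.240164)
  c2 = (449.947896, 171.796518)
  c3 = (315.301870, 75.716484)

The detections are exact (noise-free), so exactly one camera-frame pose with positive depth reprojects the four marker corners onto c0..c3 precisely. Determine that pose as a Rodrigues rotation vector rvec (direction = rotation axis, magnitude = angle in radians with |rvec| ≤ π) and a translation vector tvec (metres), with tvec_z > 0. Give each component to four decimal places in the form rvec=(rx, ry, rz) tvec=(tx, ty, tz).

Intrinsics K: fx=750.5, fy=583.1, cx=320.5, cy=234.5
Marker side s = 0.166 m; corners in marker frame (Z=0):
  M0 = (-0.0830, +0.0830, 0)
  M1 = (+0.0830, +0.0830, 0)
  M2 = (+0.0830, -0.0830, 0)
  M3 = (-0.0830, -0.0830, 0)
Detected image corners:
  c0 = (191.520183, 181.718674) px
  c1 = (332.849066, 278.240164) px
  c2 = (449.947896, 171.796518) px
  c3 = (315.301870, 75.716484) px
Planar DLT: solve 8×8 A·h = b for H (H[2,2]=1):
  H  [+874.05681 -781.76394 +324.04533]
  H  [+603.74974 +608.94749 +176.63046]
  H  [+0.13368 -0.17507 +1.00000]
B = K⁻¹H; ‖b₁‖=1.485990, ‖b₂‖=1.485990; λ = 2/(‖b₁‖+‖b₂‖) = 0.672952, sign → tz>0 ⇒ λ=+0.672952
r₁ = λ·B[:,0] = (+0.74532,+0.66060,+0.08996); r₂ = λ·B[:,1] = (-0.65067,+0.75016,-0.11781)
r₃ = r₁×r₂ = (-0.14531,+0.02927,+0.98895); SVD([r₁ r₂ r₃]) → R = UVᵀ:
  R  [+0.74532 -0.65067 -0.14531]
  R  [+0.66060 +0.75016 +0.02927]
  R  [+0.08996 -0.11781 +0.98895]
t = (+0.00318, -0.06679, +0.67295) m
tr R = 2.484439; θ = arccos((tr R − 1)/2) = 0.734420 rad = 42.079°
axis k = ((R−Rᵀ)₃₂, (R−Rᵀ)₁₃, (R−Rᵀ)₂₁) / (2 sinθ) = (-0.109742, -0.175538, +0.978337)
rvec = θ·k = (-0.080597, -0.128918, +0.718510)

rvec=(-0.0806, -0.1289, 0.7185) tvec=(0.0032, -0.0668, 0.6730)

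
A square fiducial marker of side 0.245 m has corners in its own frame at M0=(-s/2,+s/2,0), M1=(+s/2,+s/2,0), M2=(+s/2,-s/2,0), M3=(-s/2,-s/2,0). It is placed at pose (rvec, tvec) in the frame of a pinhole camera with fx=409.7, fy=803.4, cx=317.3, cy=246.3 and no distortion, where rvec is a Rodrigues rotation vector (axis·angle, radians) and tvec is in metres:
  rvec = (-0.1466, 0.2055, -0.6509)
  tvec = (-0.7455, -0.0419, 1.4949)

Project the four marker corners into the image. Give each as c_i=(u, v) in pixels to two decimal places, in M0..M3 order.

Intrinsics K: fx=409.7, fy=803.4, cx=317.3, cy=246.3
Marker side s = 0.245 m; corners in marker frame (Z=0):
  M0 = (-0.1225, +0.1225, 0)
  M1 = (+0.1225, +0.1225, 0)
  M2 = (+0.1225, -0.1225, 0)
  M3 = (-0.1225, -0.1225, 0)
rvec = (-0.1466, 0.2055, -0.6509), |rvec| = θ = 0.69814 rad = 40.000°
Rodrigues: sinθ=0.64279, 1−cosθ=0.23396; R = I + sinθ·[k]× + (1−cosθ)·[k]×²:
    [+0.77636 +0.58484 +0.23501]
    [-0.61376 +0.78631 +0.07077]
    [-0.14340 -0.19919 +0.96941]
t = (-0.7455, -0.0419, 1.4949) m
M0: Pc = R·M0+t = (-0.76896, +0.12961, +1.48807); u = 409.7·(-0.76896)/1.48807 + 317.3 = 105.5868, v = 803.4·(+0.12961)/1.48807 + 246.3 = 316.2753
M1: Pc = R·M1+t = (-0.57875, -0.02076, +1.45293); u = 409.7·(-0.57875)/1.45293 + 317.3 = 154.1023, v = 803.4·(-0.02076)/1.45293 + 246.3 = 234.8195
M2: Pc = R·M2+t = (-0.72204, -0.21341, +1.50173); u = 409.7·(-0.72204)/1.50173 + 317.3 = 120.3147, v = 803.4·(-0.21341)/1.50173 + 246.3 = 132.1300
M3: Pc = R·M3+t = (-0.91225, -0.06304, +1.53687); u = 409.7·(-0.91225)/1.53687 + 317.3 = 74.1122, v = 803.4·(-0.06304)/1.53687 + 246.3 = 213.3469

c0=(105.59, 316.28) c1=(154.10, 234.82) c2=(120.31, 132.13) c3=(74.11, 213.35)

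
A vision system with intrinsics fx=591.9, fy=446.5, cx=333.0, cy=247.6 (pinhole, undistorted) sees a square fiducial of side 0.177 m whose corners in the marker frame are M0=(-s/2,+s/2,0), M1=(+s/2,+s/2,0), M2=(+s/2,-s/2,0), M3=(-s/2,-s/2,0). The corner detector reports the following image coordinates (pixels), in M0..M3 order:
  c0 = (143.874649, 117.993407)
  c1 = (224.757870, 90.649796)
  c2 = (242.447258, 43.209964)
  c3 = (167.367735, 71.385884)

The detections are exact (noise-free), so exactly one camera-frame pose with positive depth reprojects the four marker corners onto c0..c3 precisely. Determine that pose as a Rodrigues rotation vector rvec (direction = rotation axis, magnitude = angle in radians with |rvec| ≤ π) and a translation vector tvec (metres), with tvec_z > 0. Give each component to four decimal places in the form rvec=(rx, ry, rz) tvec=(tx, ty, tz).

Intrinsics K: fx=591.9, fy=446.5, cx=333.0, cy=247.6
Marker side s = 0.177 m; corners in marker frame (Z=0):
  M0 = (-0.0885, +0.0885, 0)
  M1 = (+0.0885, +0.0885, 0)
  M2 = (+0.0885, -0.0885, 0)
  M3 = (-0.0885, -0.0885, 0)
Detected image corners:
  c0 = (143.874649, 117.993407) px
  c1 = (224.757870, 90.649796) px
  c2 = (242.447258, 43.209964) px
  c3 = (167.367735, 71.385884) px
Planar DLT: solve 8×8 A·h = b for H (H[2,2]=1):
  H  [+359.52233 -219.96153 +193.67076]
  H  [-190.28104 +222.80364 +80.21491]
  H  [-0.41253 -0.52940 +1.00000]
B = K⁻¹H; ‖b₁‖=0.955973, ‖b₂‖=0.955973; λ = 2/(‖b₁‖+‖b₂‖) = 1.046054, sign → tz>0 ⇒ λ=+1.046054
r₁ = λ·B[:,0] = (+0.87815,-0.20649,-0.43152); r₂ = λ·B[:,1] = (-0.07718,+0.82907,-0.55379)
r₃ = r₁×r₂ = (+0.47212,+0.51961,+0.71212); SVD([r₁ r₂ r₃]) → R = UVᵀ:
  R  [+0.87815 -0.07718 +0.47212]
  R  [-0.20649 +0.82908 +0.51961]
  R  [-0.43152 -0.55379 +0.71212]
t = (-0.24623, -0.39215, +1.04605) m
tr R = 2.419341; θ = arccos((tr R − 1)/2) = 0.781766 rad = 44.792°
axis k = ((R−Rᵀ)₃₂, (R−Rᵀ)₁₃, (R−Rᵀ)₂₁) / (2 sinθ) = (-0.761778, +0.641305, -0.091774)
rvec = θ·k = (-0.595532, +0.501350, -0.071746)

rvec=(-0.5955, 0.5014, -0.0717) tvec=(-0.2462, -0.3921, 1.0461)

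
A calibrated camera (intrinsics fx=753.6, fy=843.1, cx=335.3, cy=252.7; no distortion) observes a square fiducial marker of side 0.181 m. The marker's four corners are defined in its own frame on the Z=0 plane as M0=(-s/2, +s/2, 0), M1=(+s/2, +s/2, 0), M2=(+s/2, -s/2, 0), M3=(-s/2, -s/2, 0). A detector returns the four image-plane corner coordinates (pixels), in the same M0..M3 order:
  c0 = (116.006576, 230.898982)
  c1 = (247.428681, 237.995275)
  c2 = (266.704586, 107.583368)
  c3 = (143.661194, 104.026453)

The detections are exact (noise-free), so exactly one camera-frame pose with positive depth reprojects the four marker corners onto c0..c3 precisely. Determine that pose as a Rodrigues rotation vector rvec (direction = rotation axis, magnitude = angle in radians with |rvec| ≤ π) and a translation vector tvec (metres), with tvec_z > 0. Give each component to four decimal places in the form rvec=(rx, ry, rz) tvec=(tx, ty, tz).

Intrinsics K: fx=753.6, fy=843.1, cx=335.3, cy=252.7
Marker side s = 0.181 m; corners in marker frame (Z=0):
  M0 = (-0.0905, +0.0905, 0)
  M1 = (+0.0905, +0.0905, 0)
  M2 = (+0.0905, -0.0905, 0)
  M3 = (-0.0905, -0.0905, 0)
Detected image corners:
  c0 = (116.006576, 230.898982) px
  c1 = (247.428681, 237.995275) px
  c2 = (266.704586, 107.583368) px
  c3 = (143.661194, 104.026453) px
Planar DLT: solve 8×8 A·h = b for H (H[2,2]=1):
  H  [+675.83795 -205.15898 +193.08075]
  H  [+5.96371 +644.44895 +167.82948]
  H  [-0.13590 -0.38890 +1.00000]
B = K⁻¹H; ‖b₁‖=0.968061, ‖b₂‖=0.968061; λ = 2/(‖b₁‖+‖b₂‖) = 1.032993, sign → tz>0 ⇒ λ=+1.032993
r₁ = λ·B[:,0] = (+0.98886,+0.04939,-0.14039); r₂ = λ·B[:,1] = (-0.10248,+0.91001,-0.40173)
r₃ = r₁×r₂ = (+0.10792,+0.41164,+0.90493); SVD([r₁ r₂ r₃]) → R = UVᵀ:
  R  [+0.98886 -0.10248 +0.10792]
  R  [+0.04939 +0.91001 +0.41164]
  R  [-0.14039 -0.40173 +0.90493]
t = (-0.19495, -0.10399, +1.03299) m
tr R = 2.803806; θ = arccos((tr R − 1)/2) = 0.446641 rad = 25.591°
axis k = ((R−Rᵀ)₃₂, (R−Rᵀ)₁₃, (R−Rᵀ)₂₁) / (2 sinθ) = (-0.941531, +0.287430, +0.175795)
rvec = θ·k = (-0.420526, +0.128378, +0.078517)

rvec=(-0.4205, 0.1284, 0.0785) tvec=(-0.1949, -0.1040, 1.0330)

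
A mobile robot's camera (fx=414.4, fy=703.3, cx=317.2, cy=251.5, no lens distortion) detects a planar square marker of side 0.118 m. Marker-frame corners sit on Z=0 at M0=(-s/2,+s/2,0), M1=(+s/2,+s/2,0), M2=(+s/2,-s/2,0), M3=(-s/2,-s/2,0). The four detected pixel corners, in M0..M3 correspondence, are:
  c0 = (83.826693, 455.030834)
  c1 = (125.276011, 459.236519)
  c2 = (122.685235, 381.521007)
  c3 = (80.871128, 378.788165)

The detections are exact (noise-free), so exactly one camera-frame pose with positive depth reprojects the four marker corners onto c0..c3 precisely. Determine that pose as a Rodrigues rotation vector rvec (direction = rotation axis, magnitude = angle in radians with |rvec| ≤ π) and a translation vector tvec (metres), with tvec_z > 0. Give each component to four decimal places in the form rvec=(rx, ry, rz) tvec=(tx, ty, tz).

Intrinsics K: fx=414.4, fy=703.3, cx=317.2, cy=251.5
Marker side s = 0.118 m; corners in marker frame (Z=0):
  M0 = (-0.0590, +0.0590, 0)
  M1 = (+0.0590, +0.0590, 0)
  M2 = (+0.0590, -0.0590, 0)
  M3 = (-0.0590, -0.0590, 0)
Detected image corners:
  c0 = (83.826693, 455.030834) px
  c1 = (125.276011, 459.236519) px
  c2 = (122.685235, 381.521007) px
  c3 = (80.871128, 378.788165) px
Planar DLT: solve 8×8 A·h = b for H (H[2,2]=1):
  H  [+335.67911 +32.31793 +102.96789]
  H  [-40.05844 +688.02006 +418.82088]
  H  [-0.16599 +0.08531 +1.00000]
B = K⁻¹H; ‖b₁‖=0.951682, ‖b₂‖=0.951682; λ = 2/(‖b₁‖+‖b₂‖) = 1.050771, sign → tz>0 ⇒ λ=+1.050771
r₁ = λ·B[:,0] = (+0.98467,+0.00252,-0.17442); r₂ = λ·B[:,1] = (+0.01333,+0.99588,+0.08964)
r₃ = r₁×r₂ = (+0.17392,-0.09060,+0.98058); SVD([r₁ r₂ r₃]) → R = UVᵀ:
  R  [+0.98467 +0.01333 +0.17392]
  R  [+0.00252 +0.99588 -0.09060]
  R  [-0.17442 +0.08964 +0.98058]
t = (-0.54322, +0.24999, +1.05077) m
tr R = 2.961136; θ = arccos((tr R − 1)/2) = 0.197460 rad = 11.314°
axis k = ((R−Rᵀ)₃₂, (R−Rᵀ)₁₃, (R−Rᵀ)₂₁) / (2 sinθ) = (+0.459377, +0.887814, -0.027543)
rvec = θ·k = (+0.090708, +0.175308, -0.005439)

rvec=(0.0907, 0.1753, -0.0054) tvec=(-0.5432, 0.2500, 1.0508)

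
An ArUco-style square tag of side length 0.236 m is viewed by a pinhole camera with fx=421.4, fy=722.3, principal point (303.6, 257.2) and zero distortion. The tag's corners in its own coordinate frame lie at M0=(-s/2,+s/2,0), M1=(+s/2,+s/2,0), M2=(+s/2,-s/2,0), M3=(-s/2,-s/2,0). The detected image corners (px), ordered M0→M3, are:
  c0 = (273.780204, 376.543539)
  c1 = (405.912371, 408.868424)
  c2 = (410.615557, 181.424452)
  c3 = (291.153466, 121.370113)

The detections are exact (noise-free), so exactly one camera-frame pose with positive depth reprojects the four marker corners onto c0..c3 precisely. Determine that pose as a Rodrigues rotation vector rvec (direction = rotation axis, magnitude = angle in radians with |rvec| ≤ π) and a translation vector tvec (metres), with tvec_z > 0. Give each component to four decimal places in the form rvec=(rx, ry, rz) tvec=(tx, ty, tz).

Intrinsics K: fx=421.4, fy=722.3, cx=303.6, cy=257.2
Marker side s = 0.236 m; corners in marker frame (Z=0):
  M0 = (-0.1180, +0.1180, 0)
  M1 = (+0.1180, +0.1180, 0)
  M2 = (+0.1180, -0.1180, 0)
  M3 = (-0.1180, -0.1180, 0)
Detected image corners:
  c0 = (273.780204, 376.543539) px
  c1 = (405.912371, 408.868424) px
  c2 = (410.615557, 181.424452) px
  c3 = (291.153466, 121.370113) px
Planar DLT: solve 8×8 A·h = b for H (H[2,2]=1):
  H  [+724.97612 -175.44652 +349.76190]
  H  [+350.47267 +915.86295 +268.19816]
  H  [+0.55922 -0.37770 +1.00000]
B = K⁻¹H; ‖b₁‖=1.459589, ‖b₂‖=1.459589; λ = 2/(‖b₁‖+‖b₂‖) = 0.685125, sign → tz>0 ⇒ λ=+0.685125
r₁ = λ·B[:,0] = (+0.90266,+0.19601,+0.38313); r₂ = λ·B[:,1] = (-0.09881,+0.96087,-0.25877)
r₃ = r₁×r₂ = (-0.41886,+0.19573,+0.88670); SVD([r₁ r₂ r₃]) → R = UVᵀ:
  R  [+0.90266 -0.09881 -0.41886]
  R  [+0.19601 +0.96087 +0.19573]
  R  [+0.38313 -0.25877 +0.88670]
t = (+0.07505, +0.01043, +0.68512) m
tr R = 2.750233; θ = arccos((tr R − 1)/2) = 0.505120 rad = 28.941°
axis k = ((R−Rᵀ)₃₂, (R−Rᵀ)₁₃, (R−Rᵀ)₂₁) / (2 sinθ) = (-0.469610, -0.828657, +0.304619)
rvec = θ·k = (-0.237210, -0.418571, +0.153869)

rvec=(-0.2372, -0.4186, 0.1539) tvec=(0.0751, 0.0104, 0.6851)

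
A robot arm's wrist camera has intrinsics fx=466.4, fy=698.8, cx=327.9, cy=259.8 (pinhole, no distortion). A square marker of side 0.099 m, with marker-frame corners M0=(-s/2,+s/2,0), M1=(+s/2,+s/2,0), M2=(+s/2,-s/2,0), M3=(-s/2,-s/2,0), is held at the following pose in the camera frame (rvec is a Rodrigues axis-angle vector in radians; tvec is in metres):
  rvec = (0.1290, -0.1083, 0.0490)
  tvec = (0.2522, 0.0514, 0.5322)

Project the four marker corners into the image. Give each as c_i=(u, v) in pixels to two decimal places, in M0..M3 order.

c0=(503.19, 388.78) c1=(583.94, 391.49) c2=(594.78, 265.64) c3=(512.32, 260.21)

Intrinsics K: fx=466.4, fy=698.8, cx=327.9, cy=259.8
Marker side s = 0.099 m; corners in marker frame (Z=0):
  M0 = (-0.0495, +0.0495, 0)
  M1 = (+0.0495, +0.0495, 0)
  M2 = (+0.0495, -0.0495, 0)
  M3 = (-0.0495, -0.0495, 0)
rvec = (0.1290, -0.1083, 0.0490), |rvec| = θ = 0.17542 rad = 10.051°
Rodrigues: sinθ=0.17452, 1−cosθ=0.01535; R = I + sinθ·[k]× + (1−cosθ)·[k]×²:
    [+0.99295 -0.05572 -0.10459]
    [+0.04178 +0.99050 -0.13099]
    [+0.11090 +0.12569 +0.98585]
t = (0.2522, 0.0514, 0.5322) m
M0: Pc = R·M0+t = (+0.20029, +0.09836, +0.53293); u = 466.4·(+0.20029)/0.53293 + 327.9 = 503.1861, v = 698.8·(+0.09836)/0.53293 + 259.8 = 388.7754
M1: Pc = R·M1+t = (+0.29859, +0.10250, +0.54391); u = 466.4·(+0.29859)/0.54391 + 327.9 = 583.9415, v = 698.8·(+0.10250)/0.54391 + 259.8 = 391.4863
M2: Pc = R·M2+t = (+0.30411, +0.00444, +0.53147); u = 466.4·(+0.30411)/0.53147 + 327.9 = 594.7770, v = 698.8·(+0.00444)/0.53147 + 259.8 = 265.6357
M3: Pc = R·M3+t = (+0.20581, +0.00030, +0.52049); u = 466.4·(+0.20581)/0.52049 + 327.9 = 512.3195, v = 698.8·(+0.00030)/0.52049 + 259.8 = 260.2053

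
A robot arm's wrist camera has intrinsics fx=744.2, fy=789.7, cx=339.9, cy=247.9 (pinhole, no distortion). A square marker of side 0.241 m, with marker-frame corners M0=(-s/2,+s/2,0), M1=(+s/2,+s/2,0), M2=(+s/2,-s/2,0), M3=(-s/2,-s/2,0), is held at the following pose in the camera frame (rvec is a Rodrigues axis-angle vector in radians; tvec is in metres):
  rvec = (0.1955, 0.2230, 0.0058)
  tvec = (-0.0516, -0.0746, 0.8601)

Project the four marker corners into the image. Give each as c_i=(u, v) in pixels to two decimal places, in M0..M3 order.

c0=(203.13, 282.89) c1=(398.81, 291.13) c2=(398.68, 63.22) c3=(192.44, 68.49)

Intrinsics K: fx=744.2, fy=789.7, cx=339.9, cy=247.9
Marker side s = 0.241 m; corners in marker frame (Z=0):
  M0 = (-0.1205, +0.1205, 0)
  M1 = (+0.1205, +0.1205, 0)
  M2 = (+0.1205, -0.1205, 0)
  M3 = (-0.1205, -0.1205, 0)
rvec = (0.1955, 0.2230, 0.0058), |rvec| = θ = 0.29662 rad = 16.995°
Rodrigues: sinθ=0.29229, 1−cosθ=0.04367; R = I + sinθ·[k]× + (1−cosθ)·[k]×²:
    [+0.97530 +0.01592 +0.22031]
    [+0.02735 +0.98101 -0.19200]
    [-0.21918 +0.19329 +0.95635]
t = (-0.0516, -0.0746, 0.8601) m
M0: Pc = R·M0+t = (-0.16720, +0.04032, +0.90980); u = 744.2·(-0.16720)/0.90980 + 339.9 = 203.1298, v = 789.7·(+0.04032)/0.90980 + 247.9 = 282.8938
M1: Pc = R·M1+t = (+0.06784, +0.04691, +0.85698); u = 744.2·(+0.06784)/0.85698 + 339.9 = 398.8143, v = 789.7·(+0.04691)/0.85698 + 247.9 = 291.1256
M2: Pc = R·M2+t = (+0.06400, -0.18952, +0.81040); u = 744.2·(+0.06400)/0.81040 + 339.9 = 398.6767, v = 789.7·(-0.18952)/0.81040 + 247.9 = 63.2243
M3: Pc = R·M3+t = (-0.17104, -0.19611, +0.86322); u = 744.2·(-0.17104)/0.86322 + 339.9 = 192.4407, v = 789.7·(-0.19611)/0.86322 + 247.9 = 68.4942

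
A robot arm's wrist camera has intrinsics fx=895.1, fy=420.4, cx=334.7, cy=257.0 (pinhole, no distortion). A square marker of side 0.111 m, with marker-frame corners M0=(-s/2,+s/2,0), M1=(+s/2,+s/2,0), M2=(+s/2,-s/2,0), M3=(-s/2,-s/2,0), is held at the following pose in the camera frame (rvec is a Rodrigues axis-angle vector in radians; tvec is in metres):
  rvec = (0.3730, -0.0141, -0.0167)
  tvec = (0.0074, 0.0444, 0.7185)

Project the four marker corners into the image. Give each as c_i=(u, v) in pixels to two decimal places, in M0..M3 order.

c0=(277.31, 312.32) c1=(411.76, 311.03) c2=(414.27, 251.99) c3=(272.03, 253.25)

Intrinsics K: fx=895.1, fy=420.4, cx=334.7, cy=257.0
Marker side s = 0.111 m; corners in marker frame (Z=0):
  M0 = (-0.0555, +0.0555, 0)
  M1 = (+0.0555, +0.0555, 0)
  M2 = (+0.0555, -0.0555, 0)
  M3 = (-0.0555, -0.0555, 0)
rvec = (0.3730, -0.0141, -0.0167), |rvec| = θ = 0.37364 rad = 21.408°
Rodrigues: sinθ=0.36501, 1−cosθ=0.06900; R = I + sinθ·[k]× + (1−cosθ)·[k]×²:
    [+0.99976 +0.01371 -0.01685]
    [-0.01891 +0.93110 -0.36427]
    [+0.01070 +0.36450 +0.93114]
t = (0.0074, 0.0444, 0.7185) m
M0: Pc = R·M0+t = (-0.04733, +0.09713, +0.73814); u = 895.1·(-0.04733)/0.73814 + 334.7 = 277.3105, v = 420.4·(+0.09713)/0.73814 + 257.0 = 312.3174
M1: Pc = R·M1+t = (+0.06365, +0.09503, +0.73932); u = 895.1·(+0.06365)/0.73932 + 334.7 = 411.7588, v = 420.4·(+0.09503)/0.73932 + 257.0 = 311.0348
M2: Pc = R·M2+t = (+0.06213, -0.00833, +0.69886); u = 895.1·(+0.06213)/0.69886 + 334.7 = 414.2702, v = 420.4·(-0.00833)/0.69886 + 257.0 = 251.9916
M3: Pc = R·M3+t = (-0.04885, -0.00623, +0.69768); u = 895.1·(-0.04885)/0.69768 + 334.7 = 272.0293, v = 420.4·(-0.00623)/0.69768 + 257.0 = 253.2481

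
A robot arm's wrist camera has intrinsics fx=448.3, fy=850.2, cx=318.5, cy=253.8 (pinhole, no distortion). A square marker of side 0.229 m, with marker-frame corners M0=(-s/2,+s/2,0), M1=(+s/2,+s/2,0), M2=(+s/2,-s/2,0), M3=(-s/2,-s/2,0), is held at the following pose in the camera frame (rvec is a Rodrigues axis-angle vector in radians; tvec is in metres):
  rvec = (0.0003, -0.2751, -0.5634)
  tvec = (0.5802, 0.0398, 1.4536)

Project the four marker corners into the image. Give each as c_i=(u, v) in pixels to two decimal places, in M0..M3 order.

Intrinsics K: fx=448.3, fy=850.2, cx=318.5, cy=253.8
Marker side s = 0.229 m; corners in marker frame (Z=0):
  M0 = (-0.1145, +0.1145, 0)
  M1 = (+0.1145, +0.1145, 0)
  M2 = (+0.1145, -0.1145, 0)
  M3 = (-0.1145, -0.1145, 0)
rvec = (0.0003, -0.2751, -0.5634), |rvec| = θ = 0.62698 rad = 35.923°
Rodrigues: sinθ=0.58670, 1−cosθ=0.19019; R = I + sinθ·[k]× + (1−cosθ)·[k]×²:
    [+0.80981 +0.52717 -0.25751]
    [-0.52725 +0.84642 +0.07471]
    [+0.25735 +0.07527 +0.96338]
t = (0.5802, 0.0398, 1.4536) m
M0: Pc = R·M0+t = (+0.54784, +0.19709, +1.43275); u = 448.3·(+0.54784)/1.43275 + 318.5 = 489.9153, v = 850.2·(+0.19709)/1.43275 + 253.8 = 370.7509
M1: Pc = R·M1+t = (+0.73328, +0.07635, +1.49168); u = 448.3·(+0.73328)/1.49168 + 318.5 = 538.8756, v = 850.2·(+0.07635)/1.49168 + 253.8 = 297.3139
M2: Pc = R·M2+t = (+0.61256, -0.11749, +1.47445); u = 448.3·(+0.61256)/1.47445 + 318.5 = 504.7471, v = 850.2·(-0.11749)/1.47445 + 253.8 = 186.0555
M3: Pc = R·M3+t = (+0.42712, +0.00325, +1.41552); u = 448.3·(+0.42712)/1.41552 + 318.5 = 453.7698, v = 850.2·(+0.00325)/1.41552 + 253.8 = 255.7547

c0=(489.92, 370.75) c1=(538.88, 297.31) c2=(504.75, 186.06) c3=(453.77, 255.75)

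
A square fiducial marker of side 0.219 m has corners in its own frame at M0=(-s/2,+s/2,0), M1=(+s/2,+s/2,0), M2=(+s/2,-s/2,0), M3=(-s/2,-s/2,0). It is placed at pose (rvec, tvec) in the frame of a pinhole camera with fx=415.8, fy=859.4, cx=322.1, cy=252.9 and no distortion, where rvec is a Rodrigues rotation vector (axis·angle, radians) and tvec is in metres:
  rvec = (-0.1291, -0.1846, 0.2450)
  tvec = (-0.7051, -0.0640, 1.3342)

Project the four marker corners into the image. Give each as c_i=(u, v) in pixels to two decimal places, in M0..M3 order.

c0=(55.12, 261.97) c1=(127.35, 297.26) c2=(147.21, 163.92) c3=(77.30, 125.86)

Intrinsics K: fx=415.8, fy=859.4, cx=322.1, cy=252.9
Marker side s = 0.219 m; corners in marker frame (Z=0):
  M0 = (-0.1095, +0.1095, 0)
  M1 = (+0.1095, +0.1095, 0)
  M2 = (+0.1095, -0.1095, 0)
  M3 = (-0.1095, -0.1095, 0)
rvec = (-0.1291, -0.1846, 0.2450), |rvec| = θ = 0.33282 rad = 19.069°
Rodrigues: sinθ=0.32671, 1−cosθ=0.05488; R = I + sinθ·[k]× + (1−cosθ)·[k]×²:
    [+0.95338 -0.22870 -0.19688]
    [+0.25231 +0.96201 +0.10432]
    [+0.16554 -0.14914 +0.97486]
t = (-0.7051, -0.0640, 1.3342) m
M0: Pc = R·M0+t = (-0.83454, +0.01371, +1.29974); u = 415.8·(-0.83454)/1.29974 + 322.1 = 55.1236, v = 859.4·(+0.01371)/1.29974 + 252.9 = 261.9665
M1: Pc = R·M1+t = (-0.62575, +0.06897, +1.33600); u = 415.8·(-0.62575)/1.33600 + 322.1 = 127.3498, v = 859.4·(+0.06897)/1.33600 + 252.9 = 297.2644
M2: Pc = R·M2+t = (-0.57566, -0.14171, +1.36866); u = 415.8·(-0.57566)/1.36866 + 322.1 = 147.2129, v = 859.4·(-0.14171)/1.36866 + 252.9 = 163.9170
M3: Pc = R·M3+t = (-0.78445, -0.19697, +1.33240); u = 415.8·(-0.78445)/1.33240 + 322.1 = 77.2976, v = 859.4·(-0.19697)/1.33240 + 252.9 = 125.8560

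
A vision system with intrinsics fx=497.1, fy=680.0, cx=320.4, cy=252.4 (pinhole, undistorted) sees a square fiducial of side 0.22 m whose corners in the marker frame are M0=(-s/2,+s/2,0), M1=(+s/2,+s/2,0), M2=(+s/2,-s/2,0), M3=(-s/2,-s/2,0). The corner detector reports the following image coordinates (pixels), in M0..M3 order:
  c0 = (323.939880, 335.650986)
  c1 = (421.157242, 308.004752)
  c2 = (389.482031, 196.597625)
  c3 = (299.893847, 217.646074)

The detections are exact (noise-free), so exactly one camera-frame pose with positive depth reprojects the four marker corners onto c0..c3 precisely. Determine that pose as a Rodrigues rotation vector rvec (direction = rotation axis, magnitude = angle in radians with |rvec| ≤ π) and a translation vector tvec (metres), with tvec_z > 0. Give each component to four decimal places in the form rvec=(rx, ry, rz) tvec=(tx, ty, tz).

Intrinsics K: fx=497.1, fy=680.0, cx=320.4, cy=252.4
Marker side s = 0.22 m; corners in marker frame (Z=0):
  M0 = (-0.1100, +0.1100, 0)
  M1 = (+0.1100, +0.1100, 0)
  M2 = (+0.1100, -0.1100, 0)
  M3 = (-0.1100, -0.1100, 0)
Detected image corners:
  c0 = (323.939880, 335.650986) px
  c1 = (421.157242, 308.004752) px
  c2 = (389.482031, 196.597625) px
  c3 = (299.893847, 217.646074) px
Planar DLT: solve 8×8 A·h = b for H (H[2,2]=1):
  H  [+485.35165 -24.55323 +358.85323]
  H  [-64.54429 +409.36422 +261.57929]
  H  [+0.17177 -0.42251 +1.00000]
B = K⁻¹H; ‖b₁‖=0.896683, ‖b₂‖=0.896683; λ = 2/(‖b₁‖+‖b₂‖) = 1.115222, sign → tz>0 ⇒ λ=+1.115222
r₁ = λ·B[:,0] = (+0.96540,-0.17696,+0.19156); r₂ = λ·B[:,1] = (+0.24862,+0.84627,-0.47119)
r₃ = r₁×r₂ = (-0.07873,+0.50251,+0.86098); SVD([r₁ r₂ r₃]) → R = UVᵀ:
  R  [+0.96540 +0.24862 -0.07873]
  R  [-0.17696 +0.84627 +0.50251]
  R  [+0.19156 -0.47119 +0.86098]
t = (+0.08627, +0.01505, +1.11522) m
tr R = 2.672640; θ = arccos((tr R − 1)/2) = 0.580260 rad = 33.246°
axis k = ((R−Rᵀ)₃₂, (R−Rᵀ)₁₃, (R−Rᵀ)₂₁) / (2 sinθ) = (-0.888027, -0.246506, -0.388127)
rvec = θ·k = (-0.515287, -0.143038, -0.225215)

rvec=(-0.5153, -0.1430, -0.2252) tvec=(0.0863, 0.0151, 1.1152)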